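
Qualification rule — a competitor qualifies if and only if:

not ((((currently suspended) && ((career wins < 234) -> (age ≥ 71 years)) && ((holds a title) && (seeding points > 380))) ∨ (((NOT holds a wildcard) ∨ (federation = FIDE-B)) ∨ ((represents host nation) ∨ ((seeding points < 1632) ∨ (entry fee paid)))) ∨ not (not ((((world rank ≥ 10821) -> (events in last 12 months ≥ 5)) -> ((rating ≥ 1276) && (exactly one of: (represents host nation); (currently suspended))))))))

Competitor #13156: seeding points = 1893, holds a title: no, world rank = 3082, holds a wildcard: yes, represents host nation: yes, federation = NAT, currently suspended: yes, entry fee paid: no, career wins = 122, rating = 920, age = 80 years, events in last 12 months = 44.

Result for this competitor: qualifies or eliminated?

Eliminated

Atomic conditions:
  currently suspended: yes → true
  career wins < 234: 122 < 234 is true
  age ≥ 71 years: 80 ≥ 71 is true
  holds a title: no → false
  seeding points > 380: 1893 > 380 is true
  NOT holds a wildcard: yes → false
  federation = FIDE-B: NAT == FIDE-B is false
  represents host nation: yes → true
  seeding points < 1632: 1893 < 1632 is false
  entry fee paid: no → false
  world rank ≥ 10821: 3082 ≥ 10821 is false
  events in last 12 months ≥ 5: 44 ≥ 5 is true
  rating ≥ 1276: 920 ≥ 1276 is false
Combine:
[1.1.2] true → true = true
[1.1.3] false AND true = false
[1.1] true AND true AND false = false
[1.2.1] false OR false = false
[1.2.2.2] false OR false = false
[1.2.2] true OR false = true
[1.2] false OR true = true
[1.3.1.1.1] false → true (antecedent false ⇒ implication holds) = true
[1.3.1.1.2.2] exactly-one(true, true) = false
[1.3.1.1.2] false AND false = false
[1.3.1.1] true → false = false
[1.3.1] NOT false = true
[1.3] NOT true = false
[1] false OR true OR false = true
[root] NOT true = false
Overall: false → eliminated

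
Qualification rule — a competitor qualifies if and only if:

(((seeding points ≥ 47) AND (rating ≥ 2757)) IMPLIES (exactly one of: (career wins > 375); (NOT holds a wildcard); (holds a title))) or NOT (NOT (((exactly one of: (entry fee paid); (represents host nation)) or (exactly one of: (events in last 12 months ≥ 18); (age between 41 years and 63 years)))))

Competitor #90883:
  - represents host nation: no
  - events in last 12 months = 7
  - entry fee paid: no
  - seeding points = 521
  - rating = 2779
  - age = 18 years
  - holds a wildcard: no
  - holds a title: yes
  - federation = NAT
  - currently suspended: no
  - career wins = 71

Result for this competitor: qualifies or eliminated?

Eliminated

Atomic conditions:
  seeding points ≥ 47: 521 ≥ 47 is true
  rating ≥ 2757: 2779 ≥ 2757 is true
  career wins > 375: 71 > 375 is false
  NOT holds a wildcard: no → true
  holds a title: yes → true
  entry fee paid: no → false
  represents host nation: no → false
  events in last 12 months ≥ 18: 7 ≥ 18 is false
  age between 41 years and 63 years: 18 in [41, 63] is false
Combine:
[1.1] true AND true = true
[1.2] exactly-one(false, true, true) = false
[1] true → false = false
[2.1.1.1] exactly-one(false, false) = false
[2.1.1.2] exactly-one(false, false) = false
[2.1.1] false OR false = false
[2.1] NOT false = true
[2] NOT true = false
[root] false OR false = false
Overall: false → eliminated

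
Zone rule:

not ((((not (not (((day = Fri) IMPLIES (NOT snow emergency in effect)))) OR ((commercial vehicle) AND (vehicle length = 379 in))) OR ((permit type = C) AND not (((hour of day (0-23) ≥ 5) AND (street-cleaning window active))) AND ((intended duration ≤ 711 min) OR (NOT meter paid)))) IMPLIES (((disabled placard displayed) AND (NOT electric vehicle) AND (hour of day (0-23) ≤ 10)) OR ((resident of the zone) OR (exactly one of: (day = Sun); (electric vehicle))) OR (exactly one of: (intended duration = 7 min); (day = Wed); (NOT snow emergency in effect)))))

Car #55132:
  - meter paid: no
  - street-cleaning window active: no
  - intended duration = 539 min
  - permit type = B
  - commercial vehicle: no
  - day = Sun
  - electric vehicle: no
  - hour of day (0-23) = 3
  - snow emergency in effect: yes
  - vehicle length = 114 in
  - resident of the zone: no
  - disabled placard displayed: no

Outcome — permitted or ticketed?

Atomic conditions:
  day = Fri: Sun == Fri is false
  NOT snow emergency in effect: yes → false
  commercial vehicle: no → false
  vehicle length = 379 in: 114 == 379 is false
  permit type = C: B == C is false
  hour of day (0-23) ≥ 5: 3 ≥ 5 is false
  street-cleaning window active: no → false
  intended duration ≤ 711 min: 539 ≤ 711 is true
  NOT meter paid: no → true
  disabled placard displayed: no → false
  NOT electric vehicle: no → true
  hour of day (0-23) ≤ 10: 3 ≤ 10 is true
  resident of the zone: no → false
  day = Sun: Sun == Sun is true
  electric vehicle: no → false
  intended duration = 7 min: 539 == 7 is false
  day = Wed: Sun == Wed is false
Combine:
[1.1.1.1.1.1] false → false (antecedent false ⇒ implication holds) = true
[1.1.1.1.1] NOT true = false
[1.1.1.1] NOT false = true
[1.1.1.2] false AND false = false
[1.1.1] true OR false = true
[1.1.2.2.1] false AND false = false
[1.1.2.2] NOT false = true
[1.1.2.3] true OR true = true
[1.1.2] false AND true AND true = false
[1.1] true OR false = true
[1.2.1] false AND true AND true = false
[1.2.2.2] exactly-one(true, false) = true
[1.2.2] false OR true = true
[1.2.3] exactly-one(false, false, false) = false
[1.2] false OR true OR false = true
[1] true → true = true
[root] NOT true = false
Overall: false → ticketed

Ticketed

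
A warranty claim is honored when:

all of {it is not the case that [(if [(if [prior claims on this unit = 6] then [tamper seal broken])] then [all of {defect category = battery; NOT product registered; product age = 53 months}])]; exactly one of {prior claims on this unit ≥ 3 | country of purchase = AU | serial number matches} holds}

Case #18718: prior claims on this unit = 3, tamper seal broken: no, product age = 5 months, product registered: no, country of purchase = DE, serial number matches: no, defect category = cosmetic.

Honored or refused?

Atomic conditions:
  prior claims on this unit = 6: 3 == 6 is false
  tamper seal broken: no → false
  defect category = battery: cosmetic == battery is false
  NOT product registered: no → true
  product age = 53 months: 5 == 53 is false
  prior claims on this unit ≥ 3: 3 ≥ 3 is true
  country of purchase = AU: DE == AU is false
  serial number matches: no → false
Combine:
[1.1.1] false → false (antecedent false ⇒ implication holds) = true
[1.1.2] false AND true AND false = false
[1.1] true → false = false
[1] NOT false = true
[2] exactly-one(true, false, false) = true
[root] true AND true = true
Overall: true → honored

Honored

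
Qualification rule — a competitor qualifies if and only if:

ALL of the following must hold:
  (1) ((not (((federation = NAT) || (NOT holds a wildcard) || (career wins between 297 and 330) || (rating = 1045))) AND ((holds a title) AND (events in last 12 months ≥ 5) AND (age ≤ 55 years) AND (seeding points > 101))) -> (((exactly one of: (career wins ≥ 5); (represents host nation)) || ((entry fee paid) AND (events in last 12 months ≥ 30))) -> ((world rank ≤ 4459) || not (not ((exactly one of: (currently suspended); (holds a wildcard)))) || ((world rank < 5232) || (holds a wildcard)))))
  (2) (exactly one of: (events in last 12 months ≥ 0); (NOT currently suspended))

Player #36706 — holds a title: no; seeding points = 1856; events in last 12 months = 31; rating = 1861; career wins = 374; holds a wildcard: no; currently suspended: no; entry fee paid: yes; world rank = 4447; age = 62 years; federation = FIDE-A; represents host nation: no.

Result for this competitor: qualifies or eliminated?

Eliminated

Atomic conditions:
  federation = NAT: FIDE-A == NAT is false
  NOT holds a wildcard: no → true
  career wins between 297 and 330: 374 in [297, 330] is false
  rating = 1045: 1861 == 1045 is false
  holds a title: no → false
  events in last 12 months ≥ 5: 31 ≥ 5 is true
  age ≤ 55 years: 62 ≤ 55 is false
  seeding points > 101: 1856 > 101 is true
  career wins ≥ 5: 374 ≥ 5 is true
  represents host nation: no → false
  entry fee paid: yes → true
  events in last 12 months ≥ 30: 31 ≥ 30 is true
  world rank ≤ 4459: 4447 ≤ 4459 is true
  currently suspended: no → false
  holds a wildcard: no → false
  world rank < 5232: 4447 < 5232 is true
  events in last 12 months ≥ 0: 31 ≥ 0 is true
  NOT currently suspended: no → true
Combine:
[1.1.1.1] false OR true OR false OR false = true
[1.1.1] NOT true = false
[1.1.2] false AND true AND false AND true = false
[1.1] false AND false = false
[1.2.1.1] exactly-one(true, false) = true
[1.2.1.2] true AND true = true
[1.2.1] true OR true = true
[1.2.2.2.1.1] exactly-one(false, false) = false
[1.2.2.2.1] NOT false = true
[1.2.2.2] NOT true = false
[1.2.2.3] true OR false = true
[1.2.2] true OR false OR true = true
[1.2] true → true = true
[1] false → true (antecedent false ⇒ implication holds) = true
[2] exactly-one(true, true) = false
[root] true AND false = false
Overall: false → eliminated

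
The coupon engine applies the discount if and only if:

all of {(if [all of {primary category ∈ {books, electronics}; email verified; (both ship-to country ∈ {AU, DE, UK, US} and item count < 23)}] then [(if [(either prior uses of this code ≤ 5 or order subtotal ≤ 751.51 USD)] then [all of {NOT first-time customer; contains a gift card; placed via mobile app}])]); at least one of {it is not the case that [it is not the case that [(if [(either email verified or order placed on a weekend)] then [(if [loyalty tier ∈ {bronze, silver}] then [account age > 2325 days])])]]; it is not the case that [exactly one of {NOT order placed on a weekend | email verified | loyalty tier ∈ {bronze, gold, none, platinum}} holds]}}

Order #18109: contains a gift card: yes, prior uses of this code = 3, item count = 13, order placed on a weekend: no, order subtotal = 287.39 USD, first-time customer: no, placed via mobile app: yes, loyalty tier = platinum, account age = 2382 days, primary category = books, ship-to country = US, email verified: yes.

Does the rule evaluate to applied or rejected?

Atomic conditions:
  primary category ∈ {books, electronics}: books is in the set → true
  email verified: yes → true
  ship-to country ∈ {AU, DE, UK, US}: US is in the set → true
  item count < 23: 13 < 23 is true
  prior uses of this code ≤ 5: 3 ≤ 5 is true
  order subtotal ≤ 751.51 USD: 287.39 ≤ 751.51 is true
  NOT first-time customer: no → true
  contains a gift card: yes → true
  placed via mobile app: yes → true
  order placed on a weekend: no → false
  loyalty tier ∈ {bronze, silver}: platinum is not in the set → false
  account age > 2325 days: 2382 > 2325 is true
  NOT order placed on a weekend: no → true
  loyalty tier ∈ {bronze, gold, none, platinum}: platinum is in the set → true
Combine:
[1.1.3] true AND true = true
[1.1] true AND true AND true = true
[1.2.1] true OR true = true
[1.2.2] true AND true AND true = true
[1.2] true → true = true
[1] true → true = true
[2.1.1.1.1] true OR false = true
[2.1.1.1.2] false → true (antecedent false ⇒ implication holds) = true
[2.1.1.1] true → true = true
[2.1.1] NOT true = false
[2.1] NOT false = true
[2.2.1] exactly-one(true, true, true) = false
[2.2] NOT false = true
[2] true OR true = true
[root] true AND true = true
Overall: true → applied

Applied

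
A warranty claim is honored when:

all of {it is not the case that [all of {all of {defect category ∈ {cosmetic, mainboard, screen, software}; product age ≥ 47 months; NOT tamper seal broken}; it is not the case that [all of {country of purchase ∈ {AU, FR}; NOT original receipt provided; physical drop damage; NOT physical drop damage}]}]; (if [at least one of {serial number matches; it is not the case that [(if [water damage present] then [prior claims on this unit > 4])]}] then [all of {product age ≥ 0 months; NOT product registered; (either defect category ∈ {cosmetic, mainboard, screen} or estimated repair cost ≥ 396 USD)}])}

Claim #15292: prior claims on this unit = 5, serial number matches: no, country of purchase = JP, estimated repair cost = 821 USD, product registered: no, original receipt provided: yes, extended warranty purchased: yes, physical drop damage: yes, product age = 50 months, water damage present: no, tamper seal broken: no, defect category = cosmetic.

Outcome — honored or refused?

Refused

Atomic conditions:
  defect category ∈ {cosmetic, mainboard, screen, software}: cosmetic is in the set → true
  product age ≥ 47 months: 50 ≥ 47 is true
  NOT tamper seal broken: no → true
  country of purchase ∈ {AU, FR}: JP is not in the set → false
  NOT original receipt provided: yes → false
  physical drop damage: yes → true
  NOT physical drop damage: yes → false
  serial number matches: no → false
  water damage present: no → false
  prior claims on this unit > 4: 5 > 4 is true
  product age ≥ 0 months: 50 ≥ 0 is true
  NOT product registered: no → true
  defect category ∈ {cosmetic, mainboard, screen}: cosmetic is in the set → true
  estimated repair cost ≥ 396 USD: 821 ≥ 396 is true
Combine:
[1.1.1] true AND true AND true = true
[1.1.2.1] false AND false AND true AND false = false
[1.1.2] NOT false = true
[1.1] true AND true = true
[1] NOT true = false
[2.1.2.1] false → true (antecedent false ⇒ implication holds) = true
[2.1.2] NOT true = false
[2.1] false OR false = false
[2.2.3] true OR true = true
[2.2] true AND true AND true = true
[2] false → true (antecedent false ⇒ implication holds) = true
[root] false AND true = false
Overall: false → refused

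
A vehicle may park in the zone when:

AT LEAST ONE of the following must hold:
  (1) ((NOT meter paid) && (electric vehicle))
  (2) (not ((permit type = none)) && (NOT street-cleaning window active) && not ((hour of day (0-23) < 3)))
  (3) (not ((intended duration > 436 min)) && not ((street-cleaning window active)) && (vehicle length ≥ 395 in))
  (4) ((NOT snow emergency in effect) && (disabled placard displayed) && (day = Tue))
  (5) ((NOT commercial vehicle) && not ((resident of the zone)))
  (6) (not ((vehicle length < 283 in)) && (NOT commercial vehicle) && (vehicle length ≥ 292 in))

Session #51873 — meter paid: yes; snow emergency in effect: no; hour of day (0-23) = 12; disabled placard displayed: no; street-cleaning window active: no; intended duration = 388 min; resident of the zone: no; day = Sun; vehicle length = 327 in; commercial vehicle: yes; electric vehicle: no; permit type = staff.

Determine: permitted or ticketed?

Atomic conditions:
  NOT meter paid: yes → false
  electric vehicle: no → false
  permit type = none: staff == none is false
  NOT street-cleaning window active: no → true
  hour of day (0-23) < 3: 12 < 3 is false
  intended duration > 436 min: 388 > 436 is false
  street-cleaning window active: no → false
  vehicle length ≥ 395 in: 327 ≥ 395 is false
  NOT snow emergency in effect: no → true
  disabled placard displayed: no → false
  day = Tue: Sun == Tue is false
  NOT commercial vehicle: yes → false
  resident of the zone: no → false
  vehicle length < 283 in: 327 < 283 is false
  vehicle length ≥ 292 in: 327 ≥ 292 is true
Combine:
[1] false AND false = false
[2.1] NOT false = true
[2.3] NOT false = true
[2] true AND true AND true = true
[3.1] NOT false = true
[3.2] NOT false = true
[3] true AND true AND false = false
[4] true AND false AND false = false
[5.2] NOT false = true
[5] false AND true = false
[6.1] NOT false = true
[6] true AND false AND true = false
[root] false OR true OR false OR false OR false OR false = true
Overall: true → permitted

Permitted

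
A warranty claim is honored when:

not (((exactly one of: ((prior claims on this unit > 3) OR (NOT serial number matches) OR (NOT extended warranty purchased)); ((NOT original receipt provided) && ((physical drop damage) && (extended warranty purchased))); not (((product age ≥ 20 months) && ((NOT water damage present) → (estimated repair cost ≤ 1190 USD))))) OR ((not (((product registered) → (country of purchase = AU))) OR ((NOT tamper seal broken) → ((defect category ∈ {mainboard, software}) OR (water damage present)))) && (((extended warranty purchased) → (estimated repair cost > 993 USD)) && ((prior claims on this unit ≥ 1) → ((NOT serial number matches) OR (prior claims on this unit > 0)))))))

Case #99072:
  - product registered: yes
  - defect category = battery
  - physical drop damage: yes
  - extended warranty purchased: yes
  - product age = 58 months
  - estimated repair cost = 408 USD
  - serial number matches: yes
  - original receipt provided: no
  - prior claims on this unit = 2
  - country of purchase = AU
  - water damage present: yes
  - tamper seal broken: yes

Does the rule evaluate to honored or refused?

Atomic conditions:
  prior claims on this unit > 3: 2 > 3 is false
  NOT serial number matches: yes → false
  NOT extended warranty purchased: yes → false
  NOT original receipt provided: no → true
  physical drop damage: yes → true
  extended warranty purchased: yes → true
  product age ≥ 20 months: 58 ≥ 20 is true
  NOT water damage present: yes → false
  estimated repair cost ≤ 1190 USD: 408 ≤ 1190 is true
  product registered: yes → true
  country of purchase = AU: AU == AU is true
  NOT tamper seal broken: yes → false
  defect category ∈ {mainboard, software}: battery is not in the set → false
  water damage present: yes → true
  estimated repair cost > 993 USD: 408 > 993 is false
  prior claims on this unit ≥ 1: 2 ≥ 1 is true
  prior claims on this unit > 0: 2 > 0 is true
Combine:
[1.1.1] false OR false OR false = false
[1.1.2.2] true AND true = true
[1.1.2] true AND true = true
[1.1.3.1.2] false → true (antecedent false ⇒ implication holds) = true
[1.1.3.1] true AND true = true
[1.1.3] NOT true = false
[1.1] exactly-one(false, true, false) = true
[1.2.1.1.1] true → true = true
[1.2.1.1] NOT true = false
[1.2.1.2.2] false OR true = true
[1.2.1.2] false → true (antecedent false ⇒ implication holds) = true
[1.2.1] false OR true = true
[1.2.2.1] true → false = false
[1.2.2.2.2] false OR true = true
[1.2.2.2] true → true = true
[1.2.2] false AND true = false
[1.2] true AND false = false
[1] true OR false = true
[root] NOT true = false
Overall: false → refused

Refused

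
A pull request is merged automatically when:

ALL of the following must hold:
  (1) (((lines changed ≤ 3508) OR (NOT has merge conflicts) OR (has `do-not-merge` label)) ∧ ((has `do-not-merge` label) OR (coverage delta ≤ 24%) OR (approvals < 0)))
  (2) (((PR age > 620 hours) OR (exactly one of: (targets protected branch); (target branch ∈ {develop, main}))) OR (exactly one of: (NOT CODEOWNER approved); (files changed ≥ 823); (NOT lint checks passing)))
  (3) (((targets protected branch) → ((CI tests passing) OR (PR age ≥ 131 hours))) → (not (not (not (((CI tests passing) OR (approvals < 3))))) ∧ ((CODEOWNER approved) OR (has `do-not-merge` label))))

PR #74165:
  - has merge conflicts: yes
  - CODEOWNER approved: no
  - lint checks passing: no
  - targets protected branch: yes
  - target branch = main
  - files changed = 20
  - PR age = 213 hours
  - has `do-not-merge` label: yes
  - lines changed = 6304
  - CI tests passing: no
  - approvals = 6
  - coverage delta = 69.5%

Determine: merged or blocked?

Atomic conditions:
  lines changed ≤ 3508: 6304 ≤ 3508 is false
  NOT has merge conflicts: yes → false
  has `do-not-merge` label: yes → true
  coverage delta ≤ 24%: 69.5 ≤ 24 is false
  approvals < 0: 6 < 0 is false
  PR age > 620 hours: 213 > 620 is false
  targets protected branch: yes → true
  target branch ∈ {develop, main}: main is in the set → true
  NOT CODEOWNER approved: no → true
  files changed ≥ 823: 20 ≥ 823 is false
  NOT lint checks passing: no → true
  CI tests passing: no → false
  PR age ≥ 131 hours: 213 ≥ 131 is true
  approvals < 3: 6 < 3 is false
  CODEOWNER approved: no → false
Combine:
[1.1] false OR false OR true = true
[1.2] true OR false OR false = true
[1] true AND true = true
[2.1.2] exactly-one(true, true) = false
[2.1] false OR false = false
[2.2] exactly-one(true, false, true) = false
[2] false OR false = false
[3.1.2] false OR true = true
[3.1] true → true = true
[3.2.1.1.1.1] false OR false = false
[3.2.1.1.1] NOT false = true
[3.2.1.1] NOT true = false
[3.2.1] NOT false = true
[3.2.2] false OR true = true
[3.2] true AND true = true
[3] true → true = true
[root] true AND false AND true = false
Overall: false → blocked

Blocked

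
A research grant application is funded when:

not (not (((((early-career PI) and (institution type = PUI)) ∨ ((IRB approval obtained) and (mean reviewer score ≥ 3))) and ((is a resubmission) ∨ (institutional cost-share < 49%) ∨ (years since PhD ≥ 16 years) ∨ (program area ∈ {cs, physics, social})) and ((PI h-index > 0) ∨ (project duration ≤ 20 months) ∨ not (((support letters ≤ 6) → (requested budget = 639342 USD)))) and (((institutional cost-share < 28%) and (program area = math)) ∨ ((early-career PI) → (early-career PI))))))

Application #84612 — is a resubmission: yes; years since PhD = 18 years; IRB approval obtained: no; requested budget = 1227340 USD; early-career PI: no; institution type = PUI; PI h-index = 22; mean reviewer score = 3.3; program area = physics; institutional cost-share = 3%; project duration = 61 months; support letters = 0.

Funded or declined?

Atomic conditions:
  early-career PI: no → false
  institution type = PUI: PUI == PUI is true
  IRB approval obtained: no → false
  mean reviewer score ≥ 3: 3.3 ≥ 3 is true
  is a resubmission: yes → true
  institutional cost-share < 49%: 3 < 49 is true
  years since PhD ≥ 16 years: 18 ≥ 16 is true
  program area ∈ {cs, physics, social}: physics is in the set → true
  PI h-index > 0: 22 > 0 is true
  project duration ≤ 20 months: 61 ≤ 20 is false
  support letters ≤ 6: 0 ≤ 6 is true
  requested budget = 639342 USD: 1227340 == 639342 is false
  institutional cost-share < 28%: 3 < 28 is true
  program area = math: physics == math is false
Combine:
[1.1.1.1] false AND true = false
[1.1.1.2] false AND true = false
[1.1.1] false OR false = false
[1.1.2] true OR true OR true OR true = true
[1.1.3.3.1] true → false = false
[1.1.3.3] NOT false = true
[1.1.3] true OR false OR true = true
[1.1.4.1] true AND false = false
[1.1.4.2] false → false (antecedent false ⇒ implication holds) = true
[1.1.4] false OR true = true
[1.1] false AND true AND true AND true = false
[1] NOT false = true
[root] NOT true = false
Overall: false → declined

Declined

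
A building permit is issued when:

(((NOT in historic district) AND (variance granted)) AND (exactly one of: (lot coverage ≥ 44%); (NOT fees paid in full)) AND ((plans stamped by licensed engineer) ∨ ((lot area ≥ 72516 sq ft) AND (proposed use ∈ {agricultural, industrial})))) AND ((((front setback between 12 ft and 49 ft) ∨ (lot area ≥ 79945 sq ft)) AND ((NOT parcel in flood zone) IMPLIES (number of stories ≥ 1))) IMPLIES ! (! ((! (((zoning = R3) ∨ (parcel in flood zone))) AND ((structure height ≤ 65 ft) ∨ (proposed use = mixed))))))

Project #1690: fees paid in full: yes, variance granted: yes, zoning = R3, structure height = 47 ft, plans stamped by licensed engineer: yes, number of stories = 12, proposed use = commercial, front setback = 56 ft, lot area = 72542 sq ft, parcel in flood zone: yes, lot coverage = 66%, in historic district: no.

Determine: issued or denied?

Issued

Atomic conditions:
  NOT in historic district: no → true
  variance granted: yes → true
  lot coverage ≥ 44%: 66 ≥ 44 is true
  NOT fees paid in full: yes → false
  plans stamped by licensed engineer: yes → true
  lot area ≥ 72516 sq ft: 72542 ≥ 72516 is true
  proposed use ∈ {agricultural, industrial}: commercial is not in the set → false
  front setback between 12 ft and 49 ft: 56 in [12, 49] is false
  lot area ≥ 79945 sq ft: 72542 ≥ 79945 is false
  NOT parcel in flood zone: yes → false
  number of stories ≥ 1: 12 ≥ 1 is true
  zoning = R3: R3 == R3 is true
  parcel in flood zone: yes → true
  structure height ≤ 65 ft: 47 ≤ 65 is true
  proposed use = mixed: commercial == mixed is false
Combine:
[1.1] true AND true = true
[1.2] exactly-one(true, false) = true
[1.3.2] true AND false = false
[1.3] true OR false = true
[1] true AND true AND true = true
[2.1.1] false OR false = false
[2.1.2] false → true (antecedent false ⇒ implication holds) = true
[2.1] false AND true = false
[2.2.1.1.1.1] true OR true = true
[2.2.1.1.1] NOT true = false
[2.2.1.1.2] true OR false = true
[2.2.1.1] false AND true = false
[2.2.1] NOT false = true
[2.2] NOT true = false
[2] false → false (antecedent false ⇒ implication holds) = true
[root] true AND true = true
Overall: true → issued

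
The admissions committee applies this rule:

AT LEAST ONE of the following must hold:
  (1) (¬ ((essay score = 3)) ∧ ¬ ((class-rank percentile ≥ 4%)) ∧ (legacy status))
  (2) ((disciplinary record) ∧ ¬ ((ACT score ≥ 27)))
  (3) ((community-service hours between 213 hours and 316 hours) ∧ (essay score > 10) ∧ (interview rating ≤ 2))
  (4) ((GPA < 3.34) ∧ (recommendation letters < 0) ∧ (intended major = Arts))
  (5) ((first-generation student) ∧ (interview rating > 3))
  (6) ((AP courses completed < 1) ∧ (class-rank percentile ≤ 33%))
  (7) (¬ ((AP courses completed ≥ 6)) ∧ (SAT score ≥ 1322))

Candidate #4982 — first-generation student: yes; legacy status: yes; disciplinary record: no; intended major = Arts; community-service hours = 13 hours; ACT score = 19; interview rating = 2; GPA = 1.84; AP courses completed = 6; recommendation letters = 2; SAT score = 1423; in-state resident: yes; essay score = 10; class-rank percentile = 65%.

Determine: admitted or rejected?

Rejected

Atomic conditions:
  essay score = 3: 10 == 3 is false
  class-rank percentile ≥ 4%: 65 ≥ 4 is true
  legacy status: yes → true
  disciplinary record: no → false
  ACT score ≥ 27: 19 ≥ 27 is false
  community-service hours between 213 hours and 316 hours: 13 in [213, 316] is false
  essay score > 10: 10 > 10 is false
  interview rating ≤ 2: 2 ≤ 2 is true
  GPA < 3.34: 1.84 < 3.34 is true
  recommendation letters < 0: 2 < 0 is false
  intended major = Arts: Arts == Arts is true
  first-generation student: yes → true
  interview rating > 3: 2 > 3 is false
  AP courses completed < 1: 6 < 1 is false
  class-rank percentile ≤ 33%: 65 ≤ 33 is false
  AP courses completed ≥ 6: 6 ≥ 6 is true
  SAT score ≥ 1322: 1423 ≥ 1322 is true
Combine:
[1.1] NOT false = true
[1.2] NOT true = false
[1] true AND false AND true = false
[2.2] NOT false = true
[2] false AND true = false
[3] false AND false AND true = false
[4] true AND false AND true = false
[5] true AND false = false
[6] false AND false = false
[7.1] NOT true = false
[7] false AND true = false
[root] false OR false OR false OR false OR false OR false OR false = false
Overall: false → rejected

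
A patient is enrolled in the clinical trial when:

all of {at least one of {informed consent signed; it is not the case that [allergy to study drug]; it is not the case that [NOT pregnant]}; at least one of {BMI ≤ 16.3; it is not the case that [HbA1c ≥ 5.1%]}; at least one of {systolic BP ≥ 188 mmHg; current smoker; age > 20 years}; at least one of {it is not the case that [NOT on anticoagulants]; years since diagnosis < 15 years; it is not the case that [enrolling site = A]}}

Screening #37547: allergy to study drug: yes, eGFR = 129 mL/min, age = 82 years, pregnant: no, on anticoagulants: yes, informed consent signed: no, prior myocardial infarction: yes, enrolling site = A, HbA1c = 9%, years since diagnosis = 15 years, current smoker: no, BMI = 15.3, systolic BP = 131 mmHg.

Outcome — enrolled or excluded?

Excluded

Atomic conditions:
  informed consent signed: no → false
  allergy to study drug: yes → true
  NOT pregnant: no → true
  BMI ≤ 16.3: 15.3 ≤ 16.3 is true
  HbA1c ≥ 5.1%: 9 ≥ 5.1 is true
  systolic BP ≥ 188 mmHg: 131 ≥ 188 is false
  current smoker: no → false
  age > 20 years: 82 > 20 is true
  NOT on anticoagulants: yes → false
  years since diagnosis < 15 years: 15 < 15 is false
  enrolling site = A: A == A is true
Combine:
[1.2] NOT true = false
[1.3] NOT true = false
[1] false OR false OR false = false
[2.2] NOT true = false
[2] true OR false = true
[3] false OR false OR true = true
[4.1] NOT false = true
[4.3] NOT true = false
[4] true OR false OR false = true
[root] false AND true AND true AND true = false
Overall: false → excluded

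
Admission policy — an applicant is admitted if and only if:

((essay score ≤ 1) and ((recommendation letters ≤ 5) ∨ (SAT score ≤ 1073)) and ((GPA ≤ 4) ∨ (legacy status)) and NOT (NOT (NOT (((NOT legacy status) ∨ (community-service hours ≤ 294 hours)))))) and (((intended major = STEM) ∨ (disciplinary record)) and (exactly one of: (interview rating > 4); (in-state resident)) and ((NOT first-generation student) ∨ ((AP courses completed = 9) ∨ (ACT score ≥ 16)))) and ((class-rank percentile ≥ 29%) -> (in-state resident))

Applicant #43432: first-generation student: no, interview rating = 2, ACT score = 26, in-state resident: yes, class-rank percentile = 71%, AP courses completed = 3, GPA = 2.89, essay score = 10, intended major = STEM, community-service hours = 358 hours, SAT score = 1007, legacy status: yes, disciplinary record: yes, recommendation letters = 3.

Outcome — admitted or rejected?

Atomic conditions:
  essay score ≤ 1: 10 ≤ 1 is false
  recommendation letters ≤ 5: 3 ≤ 5 is true
  SAT score ≤ 1073: 1007 ≤ 1073 is true
  GPA ≤ 4: 2.89 ≤ 4 is true
  legacy status: yes → true
  NOT legacy status: yes → false
  community-service hours ≤ 294 hours: 358 ≤ 294 is false
  intended major = STEM: STEM == STEM is true
  disciplinary record: yes → true
  interview rating > 4: 2 > 4 is false
  in-state resident: yes → true
  NOT first-generation student: no → true
  AP courses completed = 9: 3 == 9 is false
  ACT score ≥ 16: 26 ≥ 16 is true
  class-rank percentile ≥ 29%: 71 ≥ 29 is true
Combine:
[1.2] true OR true = true
[1.3] true OR true = true
[1.4.1.1.1] false OR false = false
[1.4.1.1] NOT false = true
[1.4.1] NOT true = false
[1.4] NOT false = true
[1] false AND true AND true AND true = false
[2.1] true OR true = true
[2.2] exactly-one(false, true) = true
[2.3.2] false OR true = true
[2.3] true OR true = true
[2] true AND true AND true = true
[3] true → true = true
[root] false AND true AND true = false
Overall: false → rejected

Rejected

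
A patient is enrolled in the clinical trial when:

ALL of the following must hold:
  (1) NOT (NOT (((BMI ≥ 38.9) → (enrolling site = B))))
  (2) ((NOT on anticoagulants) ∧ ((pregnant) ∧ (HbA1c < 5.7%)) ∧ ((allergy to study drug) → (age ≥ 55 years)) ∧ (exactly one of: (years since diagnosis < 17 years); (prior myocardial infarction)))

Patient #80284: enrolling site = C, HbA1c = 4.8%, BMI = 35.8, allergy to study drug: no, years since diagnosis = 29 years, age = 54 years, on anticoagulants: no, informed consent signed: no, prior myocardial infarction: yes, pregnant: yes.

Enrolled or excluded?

Enrolled

Atomic conditions:
  BMI ≥ 38.9: 35.8 ≥ 38.9 is false
  enrolling site = B: C == B is false
  NOT on anticoagulants: no → true
  pregnant: yes → true
  HbA1c < 5.7%: 4.8 < 5.7 is true
  allergy to study drug: no → false
  age ≥ 55 years: 54 ≥ 55 is false
  years since diagnosis < 17 years: 29 < 17 is false
  prior myocardial infarction: yes → true
Combine:
[1.1.1] false → false (antecedent false ⇒ implication holds) = true
[1.1] NOT true = false
[1] NOT false = true
[2.2] true AND true = true
[2.3] false → false (antecedent false ⇒ implication holds) = true
[2.4] exactly-one(false, true) = true
[2] true AND true AND true AND true = true
[root] true AND true = true
Overall: true → enrolled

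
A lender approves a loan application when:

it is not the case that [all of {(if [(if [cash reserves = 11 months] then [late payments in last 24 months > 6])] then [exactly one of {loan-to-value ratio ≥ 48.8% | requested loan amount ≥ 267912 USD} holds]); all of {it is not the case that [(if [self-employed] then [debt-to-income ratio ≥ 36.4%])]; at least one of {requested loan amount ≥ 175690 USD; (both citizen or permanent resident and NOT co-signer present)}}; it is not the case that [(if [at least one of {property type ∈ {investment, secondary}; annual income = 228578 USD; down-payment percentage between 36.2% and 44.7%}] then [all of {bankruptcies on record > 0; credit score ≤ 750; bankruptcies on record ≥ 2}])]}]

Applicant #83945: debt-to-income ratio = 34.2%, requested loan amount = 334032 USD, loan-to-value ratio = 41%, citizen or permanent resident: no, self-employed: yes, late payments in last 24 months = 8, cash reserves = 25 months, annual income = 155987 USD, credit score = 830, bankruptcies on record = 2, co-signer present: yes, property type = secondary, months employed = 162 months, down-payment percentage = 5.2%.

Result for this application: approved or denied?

Atomic conditions:
  cash reserves = 11 months: 25 == 11 is false
  late payments in last 24 months > 6: 8 > 6 is true
  loan-to-value ratio ≥ 48.8%: 41 ≥ 48.8 is false
  requested loan amount ≥ 267912 USD: 334032 ≥ 267912 is true
  self-employed: yes → true
  debt-to-income ratio ≥ 36.4%: 34.2 ≥ 36.4 is false
  requested loan amount ≥ 175690 USD: 334032 ≥ 175690 is true
  citizen or permanent resident: no → false
  NOT co-signer present: yes → false
  property type ∈ {investment, secondary}: secondary is in the set → true
  annual income = 228578 USD: 155987 == 228578 is false
  down-payment percentage between 36.2% and 44.7%: 5.2 in [36.2, 44.7] is false
  bankruptcies on record > 0: 2 > 0 is true
  credit score ≤ 750: 830 ≤ 750 is false
  bankruptcies on record ≥ 2: 2 ≥ 2 is true
Combine:
[1.1.1] false → true (antecedent false ⇒ implication holds) = true
[1.1.2] exactly-one(false, true) = true
[1.1] true → true = true
[1.2.1.1] true → false = false
[1.2.1] NOT false = true
[1.2.2.2] false AND false = false
[1.2.2] true OR false = true
[1.2] true AND true = true
[1.3.1.1] true OR false OR false = true
[1.3.1.2] true AND false AND true = false
[1.3.1] true → false = false
[1.3] NOT false = true
[1] true AND true AND true = true
[root] NOT true = false
Overall: false → denied

Denied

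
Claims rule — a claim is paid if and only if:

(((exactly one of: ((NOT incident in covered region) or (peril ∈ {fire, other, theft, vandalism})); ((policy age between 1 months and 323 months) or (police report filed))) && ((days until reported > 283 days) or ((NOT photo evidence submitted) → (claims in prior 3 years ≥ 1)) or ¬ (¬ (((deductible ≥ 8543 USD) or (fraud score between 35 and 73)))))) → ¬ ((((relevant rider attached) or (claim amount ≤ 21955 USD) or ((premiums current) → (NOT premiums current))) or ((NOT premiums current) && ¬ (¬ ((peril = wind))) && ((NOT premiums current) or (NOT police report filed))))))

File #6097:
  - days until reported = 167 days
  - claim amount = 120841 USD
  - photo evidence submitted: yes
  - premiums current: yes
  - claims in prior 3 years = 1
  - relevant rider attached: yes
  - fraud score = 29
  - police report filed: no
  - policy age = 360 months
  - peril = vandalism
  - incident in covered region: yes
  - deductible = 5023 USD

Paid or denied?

Atomic conditions:
  NOT incident in covered region: yes → false
  peril ∈ {fire, other, theft, vandalism}: vandalism is in the set → true
  policy age between 1 months and 323 months: 360 in [1, 323] is false
  police report filed: no → false
  days until reported > 283 days: 167 > 283 is false
  NOT photo evidence submitted: yes → false
  claims in prior 3 years ≥ 1: 1 ≥ 1 is true
  deductible ≥ 8543 USD: 5023 ≥ 8543 is false
  fraud score between 35 and 73: 29 in [35, 73] is false
  relevant rider attached: yes → true
  claim amount ≤ 21955 USD: 120841 ≤ 21955 is false
  premiums current: yes → true
  NOT premiums current: yes → false
  peril = wind: vandalism == wind is false
  NOT police report filed: no → true
Combine:
[1.1.1] false OR true = true
[1.1.2] false OR false = false
[1.1] exactly-one(true, false) = true
[1.2.2] false → true (antecedent false ⇒ implication holds) = true
[1.2.3.1.1] false OR false = false
[1.2.3.1] NOT false = true
[1.2.3] NOT true = false
[1.2] false OR true OR false = true
[1] true AND true = true
[2.1.1.3] true → false = false
[2.1.1] true OR false OR false = true
[2.1.2.2.1] NOT false = true
[2.1.2.2] NOT true = false
[2.1.2.3] false OR true = true
[2.1.2] false AND false AND true = false
[2.1] true OR false = true
[2] NOT true = false
[root] true → false = false
Overall: false → denied

Denied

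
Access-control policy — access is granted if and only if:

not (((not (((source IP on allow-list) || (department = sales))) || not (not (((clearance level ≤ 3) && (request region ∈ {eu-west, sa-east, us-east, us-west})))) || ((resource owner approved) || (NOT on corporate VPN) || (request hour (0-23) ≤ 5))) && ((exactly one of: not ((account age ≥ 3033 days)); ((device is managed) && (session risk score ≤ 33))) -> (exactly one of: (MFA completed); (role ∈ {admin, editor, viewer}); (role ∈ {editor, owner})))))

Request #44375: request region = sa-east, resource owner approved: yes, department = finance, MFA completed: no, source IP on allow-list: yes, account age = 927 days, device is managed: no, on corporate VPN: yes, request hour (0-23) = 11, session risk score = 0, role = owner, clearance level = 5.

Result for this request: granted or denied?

Atomic conditions:
  source IP on allow-list: yes → true
  department = sales: finance == sales is false
  clearance level ≤ 3: 5 ≤ 3 is false
  request region ∈ {eu-west, sa-east, us-east, us-west}: sa-east is in the set → true
  resource owner approved: yes → true
  NOT on corporate VPN: yes → false
  request hour (0-23) ≤ 5: 11 ≤ 5 is false
  account age ≥ 3033 days: 927 ≥ 3033 is false
  device is managed: no → false
  session risk score ≤ 33: 0 ≤ 33 is true
  MFA completed: no → false
  role ∈ {admin, editor, viewer}: owner is not in the set → false
  role ∈ {editor, owner}: owner is in the set → true
Combine:
[1.1.1.1] true OR false = true
[1.1.1] NOT true = false
[1.1.2.1.1] false AND true = false
[1.1.2.1] NOT false = true
[1.1.2] NOT true = false
[1.1.3] true OR false OR false = true
[1.1] false OR false OR true = true
[1.2.1.1] NOT false = true
[1.2.1.2] false AND true = false
[1.2.1] exactly-one(true, false) = true
[1.2.2] exactly-one(false, false, true) = true
[1.2] true → true = true
[1] true AND true = true
[root] NOT true = false
Overall: false → denied

Denied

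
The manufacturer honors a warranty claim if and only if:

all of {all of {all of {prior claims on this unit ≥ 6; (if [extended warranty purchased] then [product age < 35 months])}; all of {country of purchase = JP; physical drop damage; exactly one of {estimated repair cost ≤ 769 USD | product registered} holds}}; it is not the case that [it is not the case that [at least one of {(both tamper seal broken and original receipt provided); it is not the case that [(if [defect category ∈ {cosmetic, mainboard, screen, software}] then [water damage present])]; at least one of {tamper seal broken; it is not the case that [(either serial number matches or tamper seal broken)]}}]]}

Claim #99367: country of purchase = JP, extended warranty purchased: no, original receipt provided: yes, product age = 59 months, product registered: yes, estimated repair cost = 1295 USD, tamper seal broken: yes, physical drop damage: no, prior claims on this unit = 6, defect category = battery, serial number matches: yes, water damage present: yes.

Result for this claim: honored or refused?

Atomic conditions:
  prior claims on this unit ≥ 6: 6 ≥ 6 is true
  extended warranty purchased: no → false
  product age < 35 months: 59 < 35 is false
  country of purchase = JP: JP == JP is true
  physical drop damage: no → false
  estimated repair cost ≤ 769 USD: 1295 ≤ 769 is false
  product registered: yes → true
  tamper seal broken: yes → true
  original receipt provided: yes → true
  defect category ∈ {cosmetic, mainboard, screen, software}: battery is not in the set → false
  water damage present: yes → true
  serial number matches: yes → true
Combine:
[1.1.2] false → false (antecedent false ⇒ implication holds) = true
[1.1] true AND true = true
[1.2.3] exactly-one(false, true) = true
[1.2] true AND false AND true = false
[1] true AND false = false
[2.1.1.1] true AND true = true
[2.1.1.2.1] false → true (antecedent false ⇒ implication holds) = true
[2.1.1.2] NOT true = false
[2.1.1.3.2.1] true OR true = true
[2.1.1.3.2] NOT true = false
[2.1.1.3] true OR false = true
[2.1.1] true OR false OR true = true
[2.1] NOT true = false
[2] NOT false = true
[root] false AND true = false
Overall: false → refused

Refused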